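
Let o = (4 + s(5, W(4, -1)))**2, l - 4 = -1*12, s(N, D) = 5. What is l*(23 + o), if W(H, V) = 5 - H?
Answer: -832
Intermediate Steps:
l = -8 (l = 4 - 1*12 = 4 - 12 = -8)
o = 81 (o = (4 + 5)**2 = 9**2 = 81)
l*(23 + o) = -8*(23 + 81) = -8*104 = -832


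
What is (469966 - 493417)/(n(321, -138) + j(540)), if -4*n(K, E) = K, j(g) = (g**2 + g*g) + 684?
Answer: -31268/778405 ≈ -0.040169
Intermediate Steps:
j(g) = 684 + 2*g**2 (j(g) = (g**2 + g**2) + 684 = 2*g**2 + 684 = 684 + 2*g**2)
n(K, E) = -K/4
(469966 - 493417)/(n(321, -138) + j(540)) = (469966 - 493417)/(-1/4*321 + (684 + 2*540**2)) = -23451/(-321/4 + (684 + 2*291600)) = -23451/(-321/4 + (684 + 583200)) = -23451/(-321/4 + 583884) = -23451/2335215/4 = -23451*4/2335215 = -31268/778405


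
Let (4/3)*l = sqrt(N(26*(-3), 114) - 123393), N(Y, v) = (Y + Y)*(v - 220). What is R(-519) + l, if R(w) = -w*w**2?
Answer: 139798359 + 9*I*sqrt(11873)/4 ≈ 1.398e+8 + 245.17*I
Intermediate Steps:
N(Y, v) = 2*Y*(-220 + v) (N(Y, v) = (2*Y)*(-220 + v) = 2*Y*(-220 + v))
R(w) = -w**3
l = 9*I*sqrt(11873)/4 (l = 3*sqrt(2*(26*(-3))*(-220 + 114) - 123393)/4 = 3*sqrt(2*(-78)*(-106) - 123393)/4 = 3*sqrt(16536 - 123393)/4 = 3*sqrt(-106857)/4 = 3*(3*I*sqrt(11873))/4 = 9*I*sqrt(11873)/4 ≈ 245.17*I)
R(-519) + l = -1*(-519)**3 + 9*I*sqrt(11873)/4 = -1*(-139798359) + 9*I*sqrt(11873)/4 = 139798359 + 9*I*sqrt(11873)/4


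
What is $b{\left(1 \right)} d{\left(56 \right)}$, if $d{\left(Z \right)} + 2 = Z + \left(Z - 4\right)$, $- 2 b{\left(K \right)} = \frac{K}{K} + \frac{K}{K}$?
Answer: $-106$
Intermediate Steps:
$b{\left(K \right)} = -1$ ($b{\left(K \right)} = - \frac{\frac{K}{K} + \frac{K}{K}}{2} = - \frac{1 + 1}{2} = \left(- \frac{1}{2}\right) 2 = -1$)
$d{\left(Z \right)} = -6 + 2 Z$ ($d{\left(Z \right)} = -2 + \left(Z + \left(Z - 4\right)\right) = -2 + \left(Z + \left(-4 + Z\right)\right) = -2 + \left(-4 + 2 Z\right) = -6 + 2 Z$)
$b{\left(1 \right)} d{\left(56 \right)} = - (-6 + 2 \cdot 56) = - (-6 + 112) = \left(-1\right) 106 = -106$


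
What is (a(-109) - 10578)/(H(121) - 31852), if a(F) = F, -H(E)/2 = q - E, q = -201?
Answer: 10687/31208 ≈ 0.34244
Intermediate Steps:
H(E) = 402 + 2*E (H(E) = -2*(-201 - E) = 402 + 2*E)
(a(-109) - 10578)/(H(121) - 31852) = (-109 - 10578)/((402 + 2*121) - 31852) = -10687/((402 + 242) - 31852) = -10687/(644 - 31852) = -10687/(-31208) = -10687*(-1/31208) = 10687/31208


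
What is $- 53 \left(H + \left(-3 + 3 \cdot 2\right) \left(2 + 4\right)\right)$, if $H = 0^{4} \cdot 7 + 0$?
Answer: $-954$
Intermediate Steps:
$H = 0$ ($H = 0 \cdot 7 + 0 = 0 + 0 = 0$)
$- 53 \left(H + \left(-3 + 3 \cdot 2\right) \left(2 + 4\right)\right) = - 53 \left(0 + \left(-3 + 3 \cdot 2\right) \left(2 + 4\right)\right) = - 53 \left(0 + \left(-3 + 6\right) 6\right) = - 53 \left(0 + 3 \cdot 6\right) = - 53 \left(0 + 18\right) = \left(-53\right) 18 = -954$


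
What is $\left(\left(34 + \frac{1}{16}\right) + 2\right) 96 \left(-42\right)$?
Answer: $-145404$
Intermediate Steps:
$\left(\left(34 + \frac{1}{16}\right) + 2\right) 96 \left(-42\right) = \left(\frac{545}{16} + 2\right) 96 \left(-42\right) = \frac{577}{16} \cdot 96 \left(-42\right) = 3462 \left(-42\right) = -145404$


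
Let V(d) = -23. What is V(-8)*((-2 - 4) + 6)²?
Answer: 0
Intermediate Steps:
V(-8)*((-2 - 4) + 6)² = -23*((-2 - 4) + 6)² = -23*(-6 + 6)² = -23*0² = -23*0 = 0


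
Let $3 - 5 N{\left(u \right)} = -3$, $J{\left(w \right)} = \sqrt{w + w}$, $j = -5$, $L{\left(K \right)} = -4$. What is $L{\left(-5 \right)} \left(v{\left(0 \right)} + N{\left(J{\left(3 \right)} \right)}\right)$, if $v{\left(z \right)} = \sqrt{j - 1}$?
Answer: $- \frac{24}{5} - 4 i \sqrt{6} \approx -4.8 - 9.798 i$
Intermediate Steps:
$J{\left(w \right)} = \sqrt{2} \sqrt{w}$ ($J{\left(w \right)} = \sqrt{2 w} = \sqrt{2} \sqrt{w}$)
$N{\left(u \right)} = \frac{6}{5}$ ($N{\left(u \right)} = \frac{3}{5} - - \frac{3}{5} = \frac{3}{5} + \frac{3}{5} = \frac{6}{5}$)
$v{\left(z \right)} = i \sqrt{6}$ ($v{\left(z \right)} = \sqrt{-5 - 1} = \sqrt{-6} = i \sqrt{6}$)
$L{\left(-5 \right)} \left(v{\left(0 \right)} + N{\left(J{\left(3 \right)} \right)}\right) = - 4 \left(i \sqrt{6} + \frac{6}{5}\right) = - 4 \left(\frac{6}{5} + i \sqrt{6}\right) = - \frac{24}{5} - 4 i \sqrt{6}$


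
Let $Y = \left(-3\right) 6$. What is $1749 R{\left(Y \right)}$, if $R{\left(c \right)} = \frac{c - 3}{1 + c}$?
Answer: $\frac{36729}{17} \approx 2160.5$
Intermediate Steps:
$Y = -18$
$R{\left(c \right)} = \frac{-3 + c}{1 + c}$
$1749 R{\left(Y \right)} = 1749 \frac{-3 - 18}{1 - 18} = 1749 \frac{1}{-17} \left(-21\right) = 1749 \left(\left(- \frac{1}{17}\right) \left(-21\right)\right) = 1749 \cdot \frac{21}{17} = \frac{36729}{17}$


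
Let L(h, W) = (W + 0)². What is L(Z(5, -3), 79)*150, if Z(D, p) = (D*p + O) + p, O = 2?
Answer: 936150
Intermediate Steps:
Z(D, p) = 2 + p + D*p (Z(D, p) = (D*p + 2) + p = (2 + D*p) + p = 2 + p + D*p)
L(h, W) = W²
L(Z(5, -3), 79)*150 = 79²*150 = 6241*150 = 936150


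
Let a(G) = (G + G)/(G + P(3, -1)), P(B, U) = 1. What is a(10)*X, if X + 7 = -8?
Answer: -300/11 ≈ -27.273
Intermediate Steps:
X = -15 (X = -7 - 8 = -15)
a(G) = 2*G/(1 + G) (a(G) = (G + G)/(G + 1) = (2*G)/(1 + G) = 2*G/(1 + G))
a(10)*X = (2*10/(1 + 10))*(-15) = (2*10/11)*(-15) = (2*10*(1/11))*(-15) = (20/11)*(-15) = -300/11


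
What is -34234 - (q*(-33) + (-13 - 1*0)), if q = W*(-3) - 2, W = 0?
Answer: -34287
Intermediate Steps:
q = -2 (q = 0*(-3) - 2 = 0 - 2 = -2)
-34234 - (q*(-33) + (-13 - 1*0)) = -34234 - (-2*(-33) + (-13 - 1*0)) = -34234 - (66 + (-13 + 0)) = -34234 - (66 - 13) = -34234 - 1*53 = -34234 - 53 = -34287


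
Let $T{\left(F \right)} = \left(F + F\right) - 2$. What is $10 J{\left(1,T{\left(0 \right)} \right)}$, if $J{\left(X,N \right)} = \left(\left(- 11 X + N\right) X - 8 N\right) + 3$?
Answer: $60$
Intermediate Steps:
$T{\left(F \right)} = -2 + 2 F$ ($T{\left(F \right)} = 2 F - 2 = -2 + 2 F$)
$J{\left(X,N \right)} = 3 - 8 N + X \left(N - 11 X\right)$ ($J{\left(X,N \right)} = \left(\left(N - 11 X\right) X - 8 N\right) + 3 = \left(X \left(N - 11 X\right) - 8 N\right) + 3 = \left(- 8 N + X \left(N - 11 X\right)\right) + 3 = 3 - 8 N + X \left(N - 11 X\right)$)
$10 J{\left(1,T{\left(0 \right)} \right)} = 10 \left(3 - 11 \cdot 1^{2} - 8 \left(-2 + 2 \cdot 0\right) + \left(-2 + 2 \cdot 0\right) 1\right) = 10 \left(3 - 11 - 8 \left(-2 + 0\right) + \left(-2 + 0\right) 1\right) = 10 \left(3 - 11 - -16 - 2\right) = 10 \left(3 - 11 + 16 - 2\right) = 10 \cdot 6 = 60$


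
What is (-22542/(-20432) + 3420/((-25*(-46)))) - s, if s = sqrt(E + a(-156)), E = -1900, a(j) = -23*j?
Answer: 4790037/1174840 - 2*sqrt(422) ≈ -37.008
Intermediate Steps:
s = 2*sqrt(422) (s = sqrt(-1900 - 23*(-156)) = sqrt(-1900 + 3588) = sqrt(1688) = 2*sqrt(422) ≈ 41.085)
(-22542/(-20432) + 3420/((-25*(-46)))) - s = (-22542/(-20432) + 3420/((-25*(-46)))) - 2*sqrt(422) = (-22542*(-1/20432) + 3420/1150) - 2*sqrt(422) = (11271/10216 + 3420*(1/1150)) - 2*sqrt(422) = (11271/10216 + 342/115) - 2*sqrt(422) = 4790037/1174840 - 2*sqrt(422)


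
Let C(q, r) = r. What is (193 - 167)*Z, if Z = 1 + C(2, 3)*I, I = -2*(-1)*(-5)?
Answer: -754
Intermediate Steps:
I = -10 (I = 2*(-5) = -10)
Z = -29 (Z = 1 + 3*(-10) = 1 - 30 = -29)
(193 - 167)*Z = (193 - 167)*(-29) = 26*(-29) = -754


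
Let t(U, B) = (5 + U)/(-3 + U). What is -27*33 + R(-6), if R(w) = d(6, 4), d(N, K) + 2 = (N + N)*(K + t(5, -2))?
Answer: -785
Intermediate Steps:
t(U, B) = (5 + U)/(-3 + U)
d(N, K) = -2 + 2*N*(5 + K) (d(N, K) = -2 + (N + N)*(K + (5 + 5)/(-3 + 5)) = -2 + (2*N)*(K + 10/2) = -2 + (2*N)*(K + (1/2)*10) = -2 + (2*N)*(K + 5) = -2 + (2*N)*(5 + K) = -2 + 2*N*(5 + K))
R(w) = 106 (R(w) = -2 + 10*6 + 2*4*6 = -2 + 60 + 48 = 106)
-27*33 + R(-6) = -27*33 + 106 = -891 + 106 = -785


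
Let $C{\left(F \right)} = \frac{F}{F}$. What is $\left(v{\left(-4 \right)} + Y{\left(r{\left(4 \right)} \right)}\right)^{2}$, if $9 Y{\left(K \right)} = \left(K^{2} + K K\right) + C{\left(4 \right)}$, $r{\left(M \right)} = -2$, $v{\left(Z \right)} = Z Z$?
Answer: $289$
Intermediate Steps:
$C{\left(F \right)} = 1$
$v{\left(Z \right)} = Z^{2}$
$Y{\left(K \right)} = \frac{1}{9} + \frac{2 K^{2}}{9}$ ($Y{\left(K \right)} = \frac{\left(K^{2} + K K\right) + 1}{9} = \frac{\left(K^{2} + K^{2}\right) + 1}{9} = \frac{2 K^{2} + 1}{9} = \frac{1 + 2 K^{2}}{9} = \frac{1}{9} + \frac{2 K^{2}}{9}$)
$\left(v{\left(-4 \right)} + Y{\left(r{\left(4 \right)} \right)}\right)^{2} = \left(\left(-4\right)^{2} + \left(\frac{1}{9} + \frac{2 \left(-2\right)^{2}}{9}\right)\right)^{2} = \left(16 + \left(\frac{1}{9} + \frac{2}{9} \cdot 4\right)\right)^{2} = \left(16 + \left(\frac{1}{9} + \frac{8}{9}\right)\right)^{2} = \left(16 + 1\right)^{2} = 17^{2} = 289$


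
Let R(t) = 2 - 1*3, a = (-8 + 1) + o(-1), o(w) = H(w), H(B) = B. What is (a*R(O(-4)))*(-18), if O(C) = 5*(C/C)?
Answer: -144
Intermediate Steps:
o(w) = w
O(C) = 5 (O(C) = 5*1 = 5)
a = -8 (a = (-8 + 1) - 1 = -7 - 1 = -8)
R(t) = -1 (R(t) = 2 - 3 = -1)
(a*R(O(-4)))*(-18) = -8*(-1)*(-18) = 8*(-18) = -144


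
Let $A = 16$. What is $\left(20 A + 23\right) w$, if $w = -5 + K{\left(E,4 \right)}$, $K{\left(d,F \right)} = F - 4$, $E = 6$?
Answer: $-1715$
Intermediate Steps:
$K{\left(d,F \right)} = -4 + F$
$w = -5$ ($w = -5 + \left(-4 + 4\right) = -5 + 0 = -5$)
$\left(20 A + 23\right) w = \left(20 \cdot 16 + 23\right) \left(-5\right) = \left(320 + 23\right) \left(-5\right) = 343 \left(-5\right) = -1715$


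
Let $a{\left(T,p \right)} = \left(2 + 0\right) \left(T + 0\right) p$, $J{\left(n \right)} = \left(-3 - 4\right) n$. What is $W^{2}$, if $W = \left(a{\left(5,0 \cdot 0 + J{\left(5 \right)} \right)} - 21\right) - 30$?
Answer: $160801$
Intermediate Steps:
$J{\left(n \right)} = - 7 n$
$a{\left(T,p \right)} = 2 T p$
$W = -401$ ($W = \left(2 \cdot 5 \left(0 \cdot 0 - 35\right) - 21\right) - 30 = \left(2 \cdot 5 \left(0 - 35\right) - 21\right) - 30 = \left(2 \cdot 5 \left(-35\right) - 21\right) - 30 = \left(-350 - 21\right) - 30 = -371 - 30 = -401$)
$W^{2} = \left(-401\right)^{2} = 160801$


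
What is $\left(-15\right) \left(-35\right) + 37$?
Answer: $562$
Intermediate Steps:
$\left(-15\right) \left(-35\right) + 37 = 525 + 37 = 562$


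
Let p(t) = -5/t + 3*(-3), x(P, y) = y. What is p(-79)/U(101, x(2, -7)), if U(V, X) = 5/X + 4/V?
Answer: 499142/37683 ≈ 13.246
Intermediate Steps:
U(V, X) = 4/V + 5/X
p(t) = -9 - 5/t (p(t) = -5/t - 9 = -9 - 5/t)
p(-79)/U(101, x(2, -7)) = (-9 - 5/(-79))/(4/101 + 5/(-7)) = (-9 - 5*(-1/79))/(4*(1/101) + 5*(-⅐)) = (-9 + 5/79)/(4/101 - 5/7) = -706/(79*(-477/707)) = -706/79*(-707/477) = 499142/37683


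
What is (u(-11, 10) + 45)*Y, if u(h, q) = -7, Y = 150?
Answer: 5700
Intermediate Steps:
(u(-11, 10) + 45)*Y = (-7 + 45)*150 = 38*150 = 5700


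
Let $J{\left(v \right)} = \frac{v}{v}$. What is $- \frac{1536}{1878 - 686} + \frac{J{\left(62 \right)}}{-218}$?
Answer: $- \frac{42005}{32482} \approx -1.2932$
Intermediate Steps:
$J{\left(v \right)} = 1$
$- \frac{1536}{1878 - 686} + \frac{J{\left(62 \right)}}{-218} = - \frac{1536}{1878 - 686} + 1 \frac{1}{-218} = - \frac{1536}{1878 - 686} + 1 \left(- \frac{1}{218}\right) = - \frac{1536}{1192} - \frac{1}{218} = \left(-1536\right) \frac{1}{1192} - \frac{1}{218} = - \frac{192}{149} - \frac{1}{218} = - \frac{42005}{32482}$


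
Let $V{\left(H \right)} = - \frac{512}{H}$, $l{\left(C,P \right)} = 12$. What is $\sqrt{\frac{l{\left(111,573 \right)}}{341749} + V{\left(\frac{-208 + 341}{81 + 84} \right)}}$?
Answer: $\frac{2 i \sqrt{328065102783054777}}{45452617} \approx 25.203 i$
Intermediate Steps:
$\sqrt{\frac{l{\left(111,573 \right)}}{341749} + V{\left(\frac{-208 + 341}{81 + 84} \right)}} = \sqrt{\frac{12}{341749} - \frac{512}{\left(-208 + 341\right) \frac{1}{81 + 84}}} = \sqrt{12 \cdot \frac{1}{341749} - \frac{512}{133 \cdot \frac{1}{165}}} = \sqrt{\frac{12}{341749} - \frac{512}{133 \cdot \frac{1}{165}}} = \sqrt{\frac{12}{341749} - \frac{512}{\frac{133}{165}}} = \sqrt{\frac{12}{341749} - \frac{84480}{133}} = \sqrt{- \frac{28870953924}{45452617}} = \frac{2 i \sqrt{328065102783054777}}{45452617}$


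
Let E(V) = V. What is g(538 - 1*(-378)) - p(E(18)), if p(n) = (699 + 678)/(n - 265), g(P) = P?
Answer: 227629/247 ≈ 921.58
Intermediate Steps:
p(n) = 1377/(-265 + n)
g(538 - 1*(-378)) - p(E(18)) = (538 - 1*(-378)) - 1377/(-265 + 18) = (538 + 378) - 1377/(-247) = 916 - 1377*(-1)/247 = 916 - 1*(-1377/247) = 916 + 1377/247 = 227629/247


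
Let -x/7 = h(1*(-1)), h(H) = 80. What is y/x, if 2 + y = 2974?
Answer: -743/140 ≈ -5.3071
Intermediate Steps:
x = -560 (x = -7*80 = -560)
y = 2972 (y = -2 + 2974 = 2972)
y/x = 2972/(-560) = 2972*(-1/560) = -743/140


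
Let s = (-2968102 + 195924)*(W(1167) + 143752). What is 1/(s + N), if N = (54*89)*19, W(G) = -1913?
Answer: -1/393202864028 ≈ -2.5432e-12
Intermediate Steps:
N = 91314 (N = 4806*19 = 91314)
s = -393202955342 (s = (-2968102 + 195924)*(-1913 + 143752) = -2772178*141839 = -393202955342)
1/(s + N) = 1/(-393202955342 + 91314) = 1/(-393202864028) = -1/393202864028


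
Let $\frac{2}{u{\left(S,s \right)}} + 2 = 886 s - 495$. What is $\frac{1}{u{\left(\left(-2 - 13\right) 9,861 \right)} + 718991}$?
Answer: $\frac{762349}{548122069861} \approx 1.3908 \cdot 10^{-6}$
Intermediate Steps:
$u{\left(S,s \right)} = \frac{2}{-497 + 886 s}$ ($u{\left(S,s \right)} = \frac{2}{-2 + \left(886 s - 495\right)} = \frac{2}{-2 + \left(-495 + 886 s\right)} = \frac{2}{-497 + 886 s}$)
$\frac{1}{u{\left(\left(-2 - 13\right) 9,861 \right)} + 718991} = \frac{1}{\frac{2}{-497 + 886 \cdot 861} + 718991} = \frac{1}{\frac{2}{-497 + 762846} + 718991} = \frac{1}{\frac{2}{762349} + 718991} = \frac{1}{\frac{548122069861}{762349}} = \frac{762349}{548122069861}$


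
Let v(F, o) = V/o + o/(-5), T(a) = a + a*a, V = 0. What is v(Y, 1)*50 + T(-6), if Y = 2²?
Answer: 20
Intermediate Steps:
Y = 4
T(a) = a + a²
v(F, o) = -o/5 (v(F, o) = 0/o + o/(-5) = 0 + o*(-⅕) = 0 - o/5 = -o/5)
v(Y, 1)*50 + T(-6) = -⅕*1*50 - 6*(1 - 6) = -⅕*50 - 6*(-5) = -10 + 30 = 20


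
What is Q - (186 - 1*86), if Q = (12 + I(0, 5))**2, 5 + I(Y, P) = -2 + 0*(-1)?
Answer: -75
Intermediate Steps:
I(Y, P) = -7 (I(Y, P) = -5 + (-2 + 0*(-1)) = -5 + (-2 + 0) = -5 - 2 = -7)
Q = 25 (Q = (12 - 7)**2 = 5**2 = 25)
Q - (186 - 1*86) = 25 - (186 - 1*86) = 25 - (186 - 86) = 25 - 1*100 = 25 - 100 = -75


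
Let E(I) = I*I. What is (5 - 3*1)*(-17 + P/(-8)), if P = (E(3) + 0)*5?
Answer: -181/4 ≈ -45.250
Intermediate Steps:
E(I) = I²
P = 45 (P = (3² + 0)*5 = (9 + 0)*5 = 9*5 = 45)
(5 - 3*1)*(-17 + P/(-8)) = (5 - 3*1)*(-17 + 45/(-8)) = (5 - 3)*(-17 + 45*(-⅛)) = 2*(-17 - 45/8) = 2*(-181/8) = -181/4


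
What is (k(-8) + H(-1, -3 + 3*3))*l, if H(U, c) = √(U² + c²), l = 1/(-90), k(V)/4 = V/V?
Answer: -2/45 - √37/90 ≈ -0.11203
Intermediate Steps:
k(V) = 4 (k(V) = 4*(V/V) = 4*1 = 4)
l = -1/90 ≈ -0.011111
(k(-8) + H(-1, -3 + 3*3))*l = (4 + √((-1)² + (-3 + 3*3)²))*(-1/90) = (4 + √(1 + (-3 + 9)²))*(-1/90) = (4 + √(1 + 6²))*(-1/90) = (4 + √(1 + 36))*(-1/90) = (4 + √37)*(-1/90) = -2/45 - √37/90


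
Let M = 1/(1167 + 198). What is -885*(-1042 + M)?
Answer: 83917411/91 ≈ 9.2217e+5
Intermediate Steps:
M = 1/1365 ≈ 0.00073260
-885*(-1042 + M) = -885*(-1042 + 1/1365) = -885*(-1422329/1365) = 83917411/91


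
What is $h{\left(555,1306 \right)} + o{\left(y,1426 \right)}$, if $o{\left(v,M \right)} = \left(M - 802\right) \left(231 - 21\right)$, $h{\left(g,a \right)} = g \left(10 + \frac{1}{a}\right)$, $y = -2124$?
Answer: $\frac{178387095}{1306} \approx 1.3659 \cdot 10^{5}$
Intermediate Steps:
$o{\left(v,M \right)} = -168420 + 210 M$ ($o{\left(v,M \right)} = \left(-802 + M\right) 210 = -168420 + 210 M$)
$h{\left(555,1306 \right)} + o{\left(y,1426 \right)} = \left(10 \cdot 555 + \frac{555}{1306}\right) + \left(-168420 + 210 \cdot 1426\right) = \left(5550 + 555 \cdot \frac{1}{1306}\right) + \left(-168420 + 299460\right) = \left(5550 + \frac{555}{1306}\right) + 131040 = \frac{7248855}{1306} + 131040 = \frac{178387095}{1306}$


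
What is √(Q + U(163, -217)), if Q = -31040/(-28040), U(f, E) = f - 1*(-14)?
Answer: √87521953/701 ≈ 13.346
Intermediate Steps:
U(f, E) = 14 + f (U(f, E) = f + 14 = 14 + f)
Q = 776/701 (Q = -31040*(-1/28040) = 776/701 ≈ 1.1070)
√(Q + U(163, -217)) = √(776/701 + (14 + 163)) = √(776/701 + 177) = √(124853/701) = √87521953/701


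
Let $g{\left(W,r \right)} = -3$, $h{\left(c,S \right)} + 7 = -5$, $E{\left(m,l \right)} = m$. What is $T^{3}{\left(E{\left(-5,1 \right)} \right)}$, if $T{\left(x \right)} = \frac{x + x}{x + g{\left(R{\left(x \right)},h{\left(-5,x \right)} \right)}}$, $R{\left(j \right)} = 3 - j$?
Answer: $\frac{125}{64} \approx 1.9531$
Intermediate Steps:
$h{\left(c,S \right)} = -12$ ($h{\left(c,S \right)} = -7 - 5 = -12$)
$T{\left(x \right)} = \frac{2 x}{-3 + x}$ ($T{\left(x \right)} = \frac{x + x}{x - 3} = \frac{2 x}{-3 + x}$)
$T^{3}{\left(E{\left(-5,1 \right)} \right)} = \left(2 \left(-5\right) \frac{1}{-3 - 5}\right)^{3} = \left(2 \left(-5\right) \frac{1}{-8}\right)^{3} = \left(2 \left(-5\right) \left(- \frac{1}{8}\right)\right)^{3} = \left(\frac{5}{4}\right)^{3} = \frac{125}{64}$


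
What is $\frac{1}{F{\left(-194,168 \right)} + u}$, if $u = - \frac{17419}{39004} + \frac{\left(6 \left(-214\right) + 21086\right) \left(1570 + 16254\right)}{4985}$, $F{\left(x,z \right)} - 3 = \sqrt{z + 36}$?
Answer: $\frac{892261378812221135060}{63176681007438106327412203} - \frac{75609891785607200 \sqrt{51}}{189530043022314318982236609} \approx 1.412 \cdot 10^{-5}$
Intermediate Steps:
$F{\left(x,z \right)} = 3 + \sqrt{36 + z}$ ($F{\left(x,z \right)} = 3 + \sqrt{z + 36} = 3 + \sqrt{36 + z}$)
$u = \frac{13766408041677}{194434940}$ ($u = \left(-17419\right) \frac{1}{39004} + \left(-1284 + 21086\right) 17824 \cdot \frac{1}{4985} = - \frac{17419}{39004} + 19802 \cdot 17824 \cdot \frac{1}{4985} = - \frac{17419}{39004} + 352950848 \cdot \frac{1}{4985} = - \frac{17419}{39004} + \frac{352950848}{4985} = \frac{13766408041677}{194434940} \approx 70802.0$)
$\frac{1}{F{\left(-194,168 \right)} + u} = \frac{1}{\left(3 + \sqrt{36 + 168}\right) + \frac{13766408041677}{194434940}} = \frac{1}{\left(3 + \sqrt{204}\right) + \frac{13766408041677}{194434940}} = \frac{1}{\left(3 + 2 \sqrt{51}\right) + \frac{13766408041677}{194434940}} = \frac{1}{\frac{13766991346497}{194434940} + 2 \sqrt{51}}$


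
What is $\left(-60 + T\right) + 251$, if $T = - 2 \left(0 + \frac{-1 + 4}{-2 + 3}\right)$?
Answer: $185$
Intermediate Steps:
$T = -6$ ($T = - 2 \left(0 + \frac{3}{1}\right) = - 2 \left(0 + 3 \cdot 1\right) = - 2 \left(0 + 3\right) = \left(-2\right) 3 = -6$)
$\left(-60 + T\right) + 251 = \left(-60 - 6\right) + 251 = -66 + 251 = 185$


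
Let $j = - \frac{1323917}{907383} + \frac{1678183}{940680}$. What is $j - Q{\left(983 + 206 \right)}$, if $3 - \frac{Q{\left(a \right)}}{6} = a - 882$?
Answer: $\frac{39927318313951}{21886077960} \approx 1824.3$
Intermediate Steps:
$Q{\left(a \right)} = 5310 - 6 a$ ($Q{\left(a \right)} = 18 - 6 \left(a - 882\right) = 18 - 6 \left(-882 + a\right) = 18 - \left(-5292 + 6 a\right) = 5310 - 6 a$)
$j = \frac{7112114911}{21886077960}$ ($j = \left(-1323917\right) \frac{1}{907383} + 1678183 \cdot \frac{1}{940680} = - \frac{1323917}{907383} + \frac{129091}{72360} = \frac{7112114911}{21886077960} \approx 0.32496$)
$j - Q{\left(983 + 206 \right)} = \frac{7112114911}{21886077960} - \left(5310 - 6 \left(983 + 206\right)\right) = \frac{7112114911}{21886077960} - \left(5310 - 7134\right) = \frac{7112114911}{21886077960} - -1824 = \frac{7112114911}{21886077960} + 1824 = \frac{39927318313951}{21886077960}$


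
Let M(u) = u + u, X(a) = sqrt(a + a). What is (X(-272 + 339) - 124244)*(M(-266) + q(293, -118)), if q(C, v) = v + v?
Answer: 95419392 - 768*sqrt(134) ≈ 9.5411e+7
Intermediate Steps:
X(a) = sqrt(2)*sqrt(a) (X(a) = sqrt(2*a) = sqrt(2)*sqrt(a))
q(C, v) = 2*v
M(u) = 2*u
(X(-272 + 339) - 124244)*(M(-266) + q(293, -118)) = (sqrt(2)*sqrt(-272 + 339) - 124244)*(2*(-266) + 2*(-118)) = (sqrt(2)*sqrt(67) - 124244)*(-532 - 236) = (sqrt(134) - 124244)*(-768) = (-124244 + sqrt(134))*(-768) = 95419392 - 768*sqrt(134)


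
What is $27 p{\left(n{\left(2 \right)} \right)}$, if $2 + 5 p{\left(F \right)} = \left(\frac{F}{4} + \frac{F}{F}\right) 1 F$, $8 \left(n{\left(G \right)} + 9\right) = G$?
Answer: $\frac{14499}{320} \approx 45.309$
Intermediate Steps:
$n{\left(G \right)} = -9 + \frac{G}{8}$
$p{\left(F \right)} = - \frac{2}{5} + \frac{F \left(1 + \frac{F}{4}\right)}{5}$ ($p{\left(F \right)} = - \frac{2}{5} + \frac{\left(\frac{F}{4} + \frac{F}{F}\right) 1 F}{5} = - \frac{2}{5} + \frac{\left(F \frac{1}{4} + 1\right) 1 F}{5} = - \frac{2}{5} + \frac{\left(\frac{F}{4} + 1\right) 1 F}{5} = - \frac{2}{5} + \frac{\left(1 + \frac{F}{4}\right) 1 F}{5} = - \frac{2}{5} + \frac{\left(1 + \frac{F}{4}\right) F}{5} = - \frac{2}{5} + \frac{F \left(1 + \frac{F}{4}\right)}{5}$)
$27 p{\left(n{\left(2 \right)} \right)} = 27 \left(- \frac{2}{5} + \frac{-9 + \frac{1}{8} \cdot 2}{5} + \frac{\left(-9 + \frac{1}{8} \cdot 2\right)^{2}}{20}\right) = 27 \left(- \frac{2}{5} + \frac{-9 + \frac{1}{4}}{5} + \frac{\left(-9 + \frac{1}{4}\right)^{2}}{20}\right) = 27 \left(- \frac{2}{5} + \frac{1}{5} \left(- \frac{35}{4}\right) + \frac{\left(- \frac{35}{4}\right)^{2}}{20}\right) = 27 \left(- \frac{2}{5} - \frac{7}{4} + \frac{1}{20} \cdot \frac{1225}{16}\right) = 27 \left(- \frac{2}{5} - \frac{7}{4} + \frac{245}{64}\right) = 27 \cdot \frac{537}{320} = \frac{14499}{320}$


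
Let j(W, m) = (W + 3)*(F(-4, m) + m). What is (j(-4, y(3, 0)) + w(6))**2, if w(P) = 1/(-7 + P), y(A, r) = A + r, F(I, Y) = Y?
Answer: 49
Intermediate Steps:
j(W, m) = 2*m*(3 + W) (j(W, m) = (W + 3)*(m + m) = (3 + W)*(2*m) = 2*m*(3 + W))
(j(-4, y(3, 0)) + w(6))**2 = (2*(3 + 0)*(3 - 4) + 1/(-7 + 6))**2 = (2*3*(-1) + 1/(-1))**2 = (-6 - 1)**2 = (-7)**2 = 49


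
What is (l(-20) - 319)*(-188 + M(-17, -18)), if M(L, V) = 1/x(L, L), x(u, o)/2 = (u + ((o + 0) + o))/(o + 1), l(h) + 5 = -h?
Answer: 2912320/51 ≈ 57104.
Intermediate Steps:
l(h) = -5 - h
x(u, o) = 2*(u + 2*o)/(1 + o) (x(u, o) = 2*((u + ((o + 0) + o))/(o + 1)) = 2*((u + (o + o))/(1 + o)) = 2*((u + 2*o)/(1 + o)) = 2*(u + 2*o)/(1 + o))
M(L, V) = (1 + L)/(6*L) (M(L, V) = 1/(2*(L + 2*L)/(1 + L)) = 1/(2*(3*L)/(1 + L)) = 1/(6*L/(1 + L)) = (1 + L)/(6*L))
(l(-20) - 319)*(-188 + M(-17, -18)) = ((-5 - 1*(-20)) - 319)*(-188 + (⅙)*(1 - 17)/(-17)) = ((-5 + 20) - 319)*(-188 + (⅙)*(-1/17)*(-16)) = (15 - 319)*(-188 + 8/51) = -304*(-9580/51) = 2912320/51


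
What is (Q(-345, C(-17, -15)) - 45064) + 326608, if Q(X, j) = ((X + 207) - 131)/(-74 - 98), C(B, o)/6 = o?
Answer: 48425837/172 ≈ 2.8155e+5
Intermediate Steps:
C(B, o) = 6*o
Q(X, j) = -19/43 - X/172 (Q(X, j) = ((207 + X) - 131)/(-172) = (76 + X)*(-1/172) = -19/43 - X/172)
(Q(-345, C(-17, -15)) - 45064) + 326608 = ((-19/43 - 1/172*(-345)) - 45064) + 326608 = ((-19/43 + 345/172) - 45064) + 326608 = (269/172 - 45064) + 326608 = -7750739/172 + 326608 = 48425837/172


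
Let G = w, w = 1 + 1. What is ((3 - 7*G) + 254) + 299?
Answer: 542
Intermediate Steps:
w = 2
G = 2
((3 - 7*G) + 254) + 299 = ((3 - 7*2) + 254) + 299 = ((3 - 14) + 254) + 299 = (-11 + 254) + 299 = 243 + 299 = 542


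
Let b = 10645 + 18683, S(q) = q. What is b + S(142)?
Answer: 29470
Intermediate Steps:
b = 29328
b + S(142) = 29328 + 142 = 29470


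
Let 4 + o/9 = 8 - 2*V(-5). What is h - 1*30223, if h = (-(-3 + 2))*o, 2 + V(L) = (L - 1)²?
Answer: -30799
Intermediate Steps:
V(L) = -2 + (-1 + L)² (V(L) = -2 + (L - 1)² = -2 + (-1 + L)²)
o = -576 (o = -36 + 9*(8 - 2*(-2 + (-1 - 5)²)) = -36 + 9*(8 - 2*(-2 + (-6)²)) = -36 + 9*(8 - 2*(-2 + 36)) = -36 + 9*(8 - 2*34) = -36 + 9*(8 - 68) = -36 + 9*(-60) = -36 - 540 = -576)
h = -576 (h = -(-3 + 2)*(-576) = -(-1)*(-576) = -1*(-1)*(-576) = 1*(-576) = -576)
h - 1*30223 = -576 - 1*30223 = -576 - 30223 = -30799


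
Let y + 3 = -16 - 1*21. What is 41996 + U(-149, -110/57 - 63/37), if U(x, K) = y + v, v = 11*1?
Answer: 41967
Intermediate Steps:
y = -40 (y = -3 + (-16 - 1*21) = -3 + (-16 - 21) = -3 - 37 = -40)
v = 11
U(x, K) = -29 (U(x, K) = -40 + 11 = -29)
41996 + U(-149, -110/57 - 63/37) = 41996 - 29 = 41967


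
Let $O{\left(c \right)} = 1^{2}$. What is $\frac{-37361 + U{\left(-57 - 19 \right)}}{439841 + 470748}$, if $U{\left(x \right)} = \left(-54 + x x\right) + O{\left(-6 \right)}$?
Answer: $- \frac{31638}{910589} \approx -0.034745$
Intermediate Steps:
$O{\left(c \right)} = 1$
$U{\left(x \right)} = -53 + x^{2}$ ($U{\left(x \right)} = \left(-54 + x x\right) + 1 = \left(-54 + x^{2}\right) + 1 = -53 + x^{2}$)
$\frac{-37361 + U{\left(-57 - 19 \right)}}{439841 + 470748} = \frac{-37361 - \left(53 - \left(-57 - 19\right)^{2}\right)}{439841 + 470748} = \frac{-37361 - \left(53 - \left(-57 - 19\right)^{2}\right)}{910589} = \left(-37361 - \left(53 - \left(-76\right)^{2}\right)\right) \frac{1}{910589} = \left(-37361 + \left(-53 + 5776\right)\right) \frac{1}{910589} = \left(-37361 + 5723\right) \frac{1}{910589} = \left(-31638\right) \frac{1}{910589} = - \frac{31638}{910589}$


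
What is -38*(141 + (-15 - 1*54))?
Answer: -2736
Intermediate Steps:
-38*(141 + (-15 - 1*54)) = -38*(141 + (-15 - 54)) = -38*(141 - 69) = -38*72 = -2736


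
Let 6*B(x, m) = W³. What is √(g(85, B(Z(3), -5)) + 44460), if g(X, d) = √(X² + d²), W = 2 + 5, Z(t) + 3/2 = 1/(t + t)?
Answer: √(1600560 + 6*√377749)/6 ≈ 211.10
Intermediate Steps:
Z(t) = -3/2 + 1/(2*t) (Z(t) = -3/2 + 1/(t + t) = -3/2 + 1/(2*t))
W = 7
B(x, m) = 343/6 (B(x, m) = (⅙)*7³ = (⅙)*343 = 343/6)
√(g(85, B(Z(3), -5)) + 44460) = √(√(85² + (343/6)²) + 44460) = √(√(7225 + 117649/36) + 44460) = √(√(377749/36) + 44460) = √(√377749/6 + 44460) = √(44460 + √377749/6)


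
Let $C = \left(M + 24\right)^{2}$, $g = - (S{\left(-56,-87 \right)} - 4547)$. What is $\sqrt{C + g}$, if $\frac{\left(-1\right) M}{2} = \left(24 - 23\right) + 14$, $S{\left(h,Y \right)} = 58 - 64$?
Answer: $\sqrt{4589} \approx 67.742$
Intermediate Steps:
$S{\left(h,Y \right)} = -6$
$M = -30$ ($M = - 2 \left(\left(24 - 23\right) + 14\right) = - 2 \left(1 + 14\right) = \left(-2\right) 15 = -30$)
$g = 4553$ ($g = - (-6 - 4547) = \left(-1\right) \left(-4553\right) = 4553$)
$C = 36$ ($C = \left(-30 + 24\right)^{2} = \left(-6\right)^{2} = 36$)
$\sqrt{C + g} = \sqrt{36 + 4553} = \sqrt{4589}$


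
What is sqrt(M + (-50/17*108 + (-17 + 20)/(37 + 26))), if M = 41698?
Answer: sqrt(5273890671)/357 ≈ 203.42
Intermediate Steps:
sqrt(M + (-50/17*108 + (-17 + 20)/(37 + 26))) = sqrt(41698 + (-50/17*108 + (-17 + 20)/(37 + 26))) = sqrt(41698 + (-50*1/17*108 + 3/63)) = sqrt(41698 + (-50/17*108 + 3*(1/63))) = sqrt(41698 + (-5400/17 + 1/21)) = sqrt(41698 - 113383/357) = sqrt(14772803/357) = sqrt(5273890671)/357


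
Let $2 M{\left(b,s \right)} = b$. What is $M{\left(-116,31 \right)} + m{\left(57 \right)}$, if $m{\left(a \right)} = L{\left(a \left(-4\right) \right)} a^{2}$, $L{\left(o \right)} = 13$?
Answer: $42179$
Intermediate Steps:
$M{\left(b,s \right)} = \frac{b}{2}$
$m{\left(a \right)} = 13 a^{2}$
$M{\left(-116,31 \right)} + m{\left(57 \right)} = \frac{1}{2} \left(-116\right) + 13 \cdot 57^{2} = -58 + 13 \cdot 3249 = -58 + 42237 = 42179$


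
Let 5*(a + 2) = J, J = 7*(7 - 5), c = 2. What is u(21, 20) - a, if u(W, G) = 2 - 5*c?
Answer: -44/5 ≈ -8.8000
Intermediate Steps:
J = 14 (J = 7*2 = 14)
u(W, G) = -8 (u(W, G) = 2 - 5*2 = 2 - 10 = -8)
a = ⅘ (a = -2 + (⅕)*14 = -2 + 14/5 = ⅘ ≈ 0.80000)
u(21, 20) - a = -8 - 1*⅘ = -8 - ⅘ = -44/5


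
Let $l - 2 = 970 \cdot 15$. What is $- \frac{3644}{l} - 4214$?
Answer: $- \frac{15331443}{3638} \approx -4214.3$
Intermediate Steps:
$l = 14552$ ($l = 2 + 970 \cdot 15 = 2 + 14550 = 14552$)
$- \frac{3644}{l} - 4214 = - \frac{3644}{14552} - 4214 = \left(-3644\right) \frac{1}{14552} - 4214 = - \frac{911}{3638} - 4214 = - \frac{15331443}{3638}$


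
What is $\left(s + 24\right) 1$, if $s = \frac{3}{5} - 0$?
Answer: $\frac{123}{5} \approx 24.6$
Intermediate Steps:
$s = \frac{3}{5}$ ($s = 3 \cdot \frac{1}{5} + 0 = \frac{3}{5} + 0 = \frac{3}{5} \approx 0.6$)
$\left(s + 24\right) 1 = \left(\frac{3}{5} + 24\right) 1 = \frac{123}{5} \cdot 1 = \frac{123}{5}$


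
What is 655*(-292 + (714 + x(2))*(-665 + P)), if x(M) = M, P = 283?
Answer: -179341620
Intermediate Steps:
655*(-292 + (714 + x(2))*(-665 + P)) = 655*(-292 + (714 + 2)*(-665 + 283)) = 655*(-292 + 716*(-382)) = 655*(-292 - 273512) = 655*(-273804) = -179341620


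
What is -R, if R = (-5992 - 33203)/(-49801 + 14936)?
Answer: -7839/6973 ≈ -1.1242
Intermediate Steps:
R = 7839/6973 (R = -39195/(-34865) = -39195*(-1/34865) = 7839/6973 ≈ 1.1242)
-R = -1*7839/6973 = -7839/6973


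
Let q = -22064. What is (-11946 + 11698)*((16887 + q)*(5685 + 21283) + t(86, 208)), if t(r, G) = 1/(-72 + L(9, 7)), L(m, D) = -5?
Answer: 2666056264504/77 ≈ 3.4624e+10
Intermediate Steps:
t(r, G) = -1/77 (t(r, G) = 1/(-72 - 5) = 1/(-77) = -1/77)
(-11946 + 11698)*((16887 + q)*(5685 + 21283) + t(86, 208)) = (-11946 + 11698)*((16887 - 22064)*(5685 + 21283) - 1/77) = -248*(-5177*26968 - 1/77) = -248*(-139613336 - 1/77) = -248*(-10750226873/77) = 2666056264504/77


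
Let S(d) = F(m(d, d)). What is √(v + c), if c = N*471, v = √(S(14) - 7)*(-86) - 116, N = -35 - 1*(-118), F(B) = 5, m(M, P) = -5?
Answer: √(38977 - 86*I*√2) ≈ 197.43 - 0.308*I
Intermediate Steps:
N = 83 (N = -35 + 118 = 83)
S(d) = 5
v = -116 - 86*I*√2 (v = √(5 - 7)*(-86) - 116 = √(-2)*(-86) - 116 = (I*√2)*(-86) - 116 = -86*I*√2 - 116 = -116 - 86*I*√2 ≈ -116.0 - 121.62*I)
c = 39093 (c = 83*471 = 39093)
√(v + c) = √((-116 - 86*I*√2) + 39093) = √(38977 - 86*I*√2)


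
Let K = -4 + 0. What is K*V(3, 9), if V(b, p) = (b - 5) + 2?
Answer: 0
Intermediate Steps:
V(b, p) = -3 + b (V(b, p) = (-5 + b) + 2 = -3 + b)
K = -4
K*V(3, 9) = -4*(-3 + 3) = -4*0 = 0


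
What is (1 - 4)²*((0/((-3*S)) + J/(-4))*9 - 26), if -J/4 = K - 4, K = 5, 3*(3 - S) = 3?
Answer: -153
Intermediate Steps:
S = 2 (S = 3 - ⅓*3 = 3 - 1 = 2)
J = -4 (J = -4*(5 - 4) = -4*1 = -4)
(1 - 4)²*((0/((-3*S)) + J/(-4))*9 - 26) = (1 - 4)²*((0/((-3*2)) - 4/(-4))*9 - 26) = (-3)²*((0/(-6) - 4*(-¼))*9 - 26) = 9*((0*(-⅙) + 1)*9 - 26) = 9*((0 + 1)*9 - 26) = 9*(1*9 - 26) = 9*(9 - 26) = 9*(-17) = -153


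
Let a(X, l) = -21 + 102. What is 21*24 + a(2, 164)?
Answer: 585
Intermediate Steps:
a(X, l) = 81
21*24 + a(2, 164) = 21*24 + 81 = 504 + 81 = 585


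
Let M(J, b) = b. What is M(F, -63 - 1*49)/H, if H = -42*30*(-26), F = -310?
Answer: -2/585 ≈ -0.0034188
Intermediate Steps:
H = 32760 (H = -1260*(-26) = -1*(-32760) = 32760)
M(F, -63 - 1*49)/H = (-63 - 1*49)/32760 = (-63 - 49)*(1/32760) = -112*1/32760 = -2/585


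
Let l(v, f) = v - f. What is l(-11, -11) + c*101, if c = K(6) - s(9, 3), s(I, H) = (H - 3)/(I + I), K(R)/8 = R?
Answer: 4848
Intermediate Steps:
K(R) = 8*R
s(I, H) = (-3 + H)/(2*I) (s(I, H) = (-3 + H)/((2*I)) = (-3 + H)*(1/(2*I)) = (-3 + H)/(2*I))
c = 48 (c = 8*6 - (-3 + 3)/(2*9) = 48 - 0/(2*9) = 48 - 1*0 = 48 + 0 = 48)
l(-11, -11) + c*101 = (-11 - 1*(-11)) + 48*101 = (-11 + 11) + 4848 = 0 + 4848 = 4848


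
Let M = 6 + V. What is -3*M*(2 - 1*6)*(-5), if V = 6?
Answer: -720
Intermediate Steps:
M = 12 (M = 6 + 6 = 12)
-3*M*(2 - 1*6)*(-5) = -3*12*(2 - 1*6)*(-5) = -3*12*(2 - 6)*(-5) = -3*12*(-4)*(-5) = -(-144)*(-5) = -3*240 = -720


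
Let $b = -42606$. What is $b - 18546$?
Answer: $-61152$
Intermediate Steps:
$b - 18546 = -42606 - 18546 = -61152$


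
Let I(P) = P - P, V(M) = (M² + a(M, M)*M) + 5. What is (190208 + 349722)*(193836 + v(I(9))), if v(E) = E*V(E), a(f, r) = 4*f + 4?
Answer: 104657871480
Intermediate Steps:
a(f, r) = 4 + 4*f
V(M) = 5 + M² + M*(4 + 4*M) (V(M) = (M² + (4 + 4*M)*M) + 5 = (M² + M*(4 + 4*M)) + 5 = 5 + M² + M*(4 + 4*M))
I(P) = 0
v(E) = E*(5 + 4*E + 5*E²)
(190208 + 349722)*(193836 + v(I(9))) = (190208 + 349722)*(193836 + 0*(5 + 4*0 + 5*0²)) = 539930*(193836 + 0*(5 + 0 + 5*0)) = 539930*(193836 + 0*(5 + 0 + 0)) = 539930*(193836 + 0*5) = 539930*(193836 + 0) = 539930*193836 = 104657871480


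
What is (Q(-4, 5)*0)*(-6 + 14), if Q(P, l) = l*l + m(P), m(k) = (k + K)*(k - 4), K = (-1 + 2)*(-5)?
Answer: 0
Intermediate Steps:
K = -5 (K = 1*(-5) = -5)
m(k) = (-5 + k)*(-4 + k) (m(k) = (k - 5)*(k - 4) = (-5 + k)*(-4 + k))
Q(P, l) = 20 + P² + l² - 9*P (Q(P, l) = l*l + (20 + P² - 9*P) = l² + (20 + P² - 9*P) = 20 + P² + l² - 9*P)
(Q(-4, 5)*0)*(-6 + 14) = ((20 + (-4)² + 5² - 9*(-4))*0)*(-6 + 14) = ((20 + 16 + 25 + 36)*0)*8 = (97*0)*8 = 0*8 = 0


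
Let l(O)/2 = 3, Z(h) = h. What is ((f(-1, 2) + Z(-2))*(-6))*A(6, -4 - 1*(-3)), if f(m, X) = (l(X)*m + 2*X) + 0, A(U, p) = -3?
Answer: -72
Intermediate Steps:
l(O) = 6 (l(O) = 2*3 = 6)
f(m, X) = 2*X + 6*m (f(m, X) = (6*m + 2*X) + 0 = (2*X + 6*m) + 0 = 2*X + 6*m)
((f(-1, 2) + Z(-2))*(-6))*A(6, -4 - 1*(-3)) = (((2*2 + 6*(-1)) - 2)*(-6))*(-3) = (((4 - 6) - 2)*(-6))*(-3) = ((-2 - 2)*(-6))*(-3) = -4*(-6)*(-3) = 24*(-3) = -72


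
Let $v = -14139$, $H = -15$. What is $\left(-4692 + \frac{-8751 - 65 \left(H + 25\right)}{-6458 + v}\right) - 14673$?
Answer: $- \frac{398851504}{20597} \approx -19365.0$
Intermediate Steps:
$\left(-4692 + \frac{-8751 - 65 \left(H + 25\right)}{-6458 + v}\right) - 14673 = \left(-4692 + \frac{-8751 - 65 \left(-15 + 25\right)}{-6458 - 14139}\right) - 14673 = \left(-4692 + \frac{-8751 - 650}{-20597}\right) - 14673 = \left(-4692 + \left(-8751 - 650\right) \left(- \frac{1}{20597}\right)\right) - 14673 = \left(-4692 - - \frac{9401}{20597}\right) - 14673 = \left(-4692 + \frac{9401}{20597}\right) - 14673 = - \frac{96631723}{20597} - 14673 = - \frac{398851504}{20597}$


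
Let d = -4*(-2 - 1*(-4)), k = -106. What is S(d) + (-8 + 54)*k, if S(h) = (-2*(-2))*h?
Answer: -4908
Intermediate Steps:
d = -8 (d = -4*(-2 + 4) = -4*2 = -8)
S(h) = 4*h
S(d) + (-8 + 54)*k = 4*(-8) + (-8 + 54)*(-106) = -32 + 46*(-106) = -32 - 4876 = -4908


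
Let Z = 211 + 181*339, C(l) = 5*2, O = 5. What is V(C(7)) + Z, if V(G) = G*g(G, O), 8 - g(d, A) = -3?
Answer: 61680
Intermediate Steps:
g(d, A) = 11 (g(d, A) = 8 - 1*(-3) = 8 + 3 = 11)
C(l) = 10
V(G) = 11*G (V(G) = G*11 = 11*G)
Z = 61570 (Z = 211 + 61359 = 61570)
V(C(7)) + Z = 11*10 + 61570 = 110 + 61570 = 61680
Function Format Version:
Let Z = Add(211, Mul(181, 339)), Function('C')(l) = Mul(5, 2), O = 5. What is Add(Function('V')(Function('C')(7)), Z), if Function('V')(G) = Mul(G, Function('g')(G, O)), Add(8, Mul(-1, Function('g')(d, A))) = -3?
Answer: 61680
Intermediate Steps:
Function('g')(d, A) = 11 (Function('g')(d, A) = Add(8, Mul(-1, -3)) = Add(8, 3) = 11)
Function('C')(l) = 10
Function('V')(G) = Mul(11, G) (Function('V')(G) = Mul(G, 11) = Mul(11, G))
Z = 61570 (Z = Add(211, 61359) = 61570)
Add(Function('V')(Function('C')(7)), Z) = Add(Mul(11, 10), 61570) = Add(110, 61570) = 61680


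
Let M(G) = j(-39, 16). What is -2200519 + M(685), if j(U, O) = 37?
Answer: -2200482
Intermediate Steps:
M(G) = 37
-2200519 + M(685) = -2200519 + 37 = -2200482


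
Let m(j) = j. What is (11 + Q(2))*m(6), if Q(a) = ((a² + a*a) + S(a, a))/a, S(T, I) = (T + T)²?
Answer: 138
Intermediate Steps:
S(T, I) = 4*T² (S(T, I) = (2*T)² = 4*T²)
Q(a) = 6*a (Q(a) = ((a² + a*a) + 4*a²)/a = ((a² + a²) + 4*a²)/a = (2*a² + 4*a²)/a = (6*a²)/a = 6*a)
(11 + Q(2))*m(6) = (11 + 6*2)*6 = (11 + 12)*6 = 23*6 = 138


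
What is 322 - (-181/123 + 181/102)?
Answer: 1345337/4182 ≈ 321.70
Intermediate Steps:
322 - (-181/123 + 181/102) = 322 - 1*1267/4182 = 322 - 1267/4182 = 1345337/4182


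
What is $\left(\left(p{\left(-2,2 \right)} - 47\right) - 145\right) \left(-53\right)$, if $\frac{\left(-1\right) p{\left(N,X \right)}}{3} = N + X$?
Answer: $10176$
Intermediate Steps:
$p{\left(N,X \right)} = - 3 N - 3 X$ ($p{\left(N,X \right)} = - 3 \left(N + X\right) = - 3 N - 3 X$)
$\left(\left(p{\left(-2,2 \right)} - 47\right) - 145\right) \left(-53\right) = \left(\left(\left(\left(-3\right) \left(-2\right) - 6\right) - 47\right) - 145\right) \left(-53\right) = \left(\left(\left(6 - 6\right) - 47\right) - 145\right) \left(-53\right) = \left(\left(0 - 47\right) - 145\right) \left(-53\right) = \left(-47 - 145\right) \left(-53\right) = \left(-192\right) \left(-53\right) = 10176$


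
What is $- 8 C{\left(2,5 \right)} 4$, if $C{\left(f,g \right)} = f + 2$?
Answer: $-128$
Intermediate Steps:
$C{\left(f,g \right)} = 2 + f$
$- 8 C{\left(2,5 \right)} 4 = - 8 \left(2 + 2\right) 4 = \left(-8\right) 4 \cdot 4 = \left(-32\right) 4 = -128$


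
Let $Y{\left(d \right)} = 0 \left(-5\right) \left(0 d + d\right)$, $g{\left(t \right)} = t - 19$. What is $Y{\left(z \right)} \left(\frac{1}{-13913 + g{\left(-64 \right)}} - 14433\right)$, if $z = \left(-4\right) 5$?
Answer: $0$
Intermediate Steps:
$g{\left(t \right)} = -19 + t$ ($g{\left(t \right)} = t - 19 = -19 + t$)
$z = -20$
$Y{\left(d \right)} = 0$ ($Y{\left(d \right)} = 0 \left(0 + d\right) = 0 d = 0$)
$Y{\left(z \right)} \left(\frac{1}{-13913 + g{\left(-64 \right)}} - 14433\right) = 0 \left(\frac{1}{-13913 - 83} - 14433\right) = 0 \left(\frac{1}{-13996} - 14433\right) = 0 \left(- \frac{1}{13996} - 14433\right) = 0 \left(- \frac{202004269}{13996}\right) = 0$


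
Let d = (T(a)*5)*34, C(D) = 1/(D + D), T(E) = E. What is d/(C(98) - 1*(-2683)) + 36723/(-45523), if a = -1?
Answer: -20828313647/23939134487 ≈ -0.87005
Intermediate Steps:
C(D) = 1/(2*D)
d = -170 (d = -1*5*34 = -5*34 = -170)
d/(C(98) - 1*(-2683)) + 36723/(-45523) = -170/((1/2)/98 - 1*(-2683)) + 36723/(-45523) = -170/((1/2)*(1/98) + 2683) + 36723*(-1/45523) = -170/(1/196 + 2683) - 36723/45523 = -170/525869/196 - 36723/45523 = -170*196/525869 - 36723/45523 = -33320/525869 - 36723/45523 = -20828313647/23939134487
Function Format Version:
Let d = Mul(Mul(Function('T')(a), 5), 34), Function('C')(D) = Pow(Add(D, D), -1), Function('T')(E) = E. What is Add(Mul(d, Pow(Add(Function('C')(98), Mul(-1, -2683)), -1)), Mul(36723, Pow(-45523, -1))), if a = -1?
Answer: Rational(-20828313647, 23939134487) ≈ -0.87005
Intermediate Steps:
Function('C')(D) = Mul(Rational(1, 2), Pow(D, -1)) (Function('C')(D) = Pow(Mul(2, D), -1) = Mul(Rational(1, 2), Pow(D, -1)))
d = -170 (d = Mul(Mul(-1, 5), 34) = Mul(-5, 34) = -170)
Add(Mul(d, Pow(Add(Function('C')(98), Mul(-1, -2683)), -1)), Mul(36723, Pow(-45523, -1))) = Add(Mul(-170, Pow(Add(Mul(Rational(1, 2), Pow(98, -1)), Mul(-1, -2683)), -1)), Mul(36723, Pow(-45523, -1))) = Add(Mul(-170, Pow(Add(Mul(Rational(1, 2), Rational(1, 98)), 2683), -1)), Mul(36723, Rational(-1, 45523))) = Add(Mul(-170, Pow(Add(Rational(1, 196), 2683), -1)), Rational(-36723, 45523)) = Add(Mul(-170, Pow(Rational(525869, 196), -1)), Rational(-36723, 45523)) = Add(Mul(-170, Rational(196, 525869)), Rational(-36723, 45523)) = Add(Rational(-33320, 525869), Rational(-36723, 45523)) = Rational(-20828313647, 23939134487)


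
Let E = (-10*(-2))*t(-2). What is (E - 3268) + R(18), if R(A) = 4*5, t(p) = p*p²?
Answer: -3408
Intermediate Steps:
t(p) = p³
R(A) = 20
E = -160 (E = -10*(-2)*(-2)³ = 20*(-8) = -160)
(E - 3268) + R(18) = (-160 - 3268) + 20 = -3428 + 20 = -3408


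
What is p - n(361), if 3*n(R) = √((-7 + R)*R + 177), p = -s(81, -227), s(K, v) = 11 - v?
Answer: -238 - √14219 ≈ -357.24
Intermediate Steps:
p = -238 (p = -(11 - 1*(-227)) = -(11 + 227) = -1*238 = -238)
n(R) = √(177 + R*(-7 + R))/3 (n(R) = √((-7 + R)*R + 177)/3 = √(R*(-7 + R) + 177)/3 = √(177 + R*(-7 + R))/3)
p - n(361) = -238 - √(177 + 361² - 7*361)/3 = -238 - √(177 + 130321 - 2527)/3 = -238 - √127971/3 = -238 - 3*√14219/3 = -238 - √14219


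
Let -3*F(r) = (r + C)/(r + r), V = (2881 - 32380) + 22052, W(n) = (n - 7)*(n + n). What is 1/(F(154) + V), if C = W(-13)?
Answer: -462/3440851 ≈ -0.00013427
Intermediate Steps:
W(n) = 2*n*(-7 + n) (W(n) = (-7 + n)*(2*n) = 2*n*(-7 + n))
V = -7447 (V = -29499 + 22052 = -7447)
C = 520 (C = 2*(-13)*(-7 - 13) = 2*(-13)*(-20) = 520)
F(r) = -(520 + r)/(6*r) (F(r) = -(r + 520)/(3*(r + r)) = -(520 + r)/(3*(2*r)) = -(520 + r)*1/(2*r)/3 = -(520 + r)/(6*r))
1/(F(154) + V) = 1/((1/6)*(-520 - 1*154)/154 - 7447) = 1/((1/6)*(1/154)*(-520 - 154) - 7447) = 1/((1/6)*(1/154)*(-674) - 7447) = 1/(-337/462 - 7447) = 1/(-3440851/462) = -462/3440851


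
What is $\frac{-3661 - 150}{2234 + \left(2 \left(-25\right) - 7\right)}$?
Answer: $- \frac{3811}{2177} \approx -1.7506$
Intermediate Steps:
$\frac{-3661 - 150}{2234 + \left(2 \left(-25\right) - 7\right)} = - \frac{3811}{2234 - 57} = - \frac{3811}{2177}$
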